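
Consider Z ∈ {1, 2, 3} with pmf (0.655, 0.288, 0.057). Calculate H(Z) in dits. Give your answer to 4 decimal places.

H(Z) = −Σ p·log₁₀ p.
  −(0.655)·log₁₀(0.655) = 0.12036
  −(0.288)·log₁₀(0.288) = 0.15569
  −(0.057)·log₁₀(0.057) = 0.07092
Sum: 0.12036 + 0.15569 + 0.07092 = 0.3470 dits.

0.3470 dits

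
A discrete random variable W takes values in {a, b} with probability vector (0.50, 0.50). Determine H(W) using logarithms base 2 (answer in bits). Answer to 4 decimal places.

1.0000 bits

H(W) = −Σ p·log₂ p.
  −(0.50)·log₂(0.50) = 0.50000
  −(0.50)·log₂(0.50) = 0.50000
Sum: 0.50000 + 0.50000 = 1.0000 bits.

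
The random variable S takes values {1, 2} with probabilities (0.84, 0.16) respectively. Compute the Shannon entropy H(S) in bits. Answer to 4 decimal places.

H(S) = −Σ p·log₂ p.
  −(0.84)·log₂(0.84) = 0.21129
  −(0.16)·log₂(0.16) = 0.42302
Sum: 0.21129 + 0.42302 = 0.6343 bits.

0.6343 bits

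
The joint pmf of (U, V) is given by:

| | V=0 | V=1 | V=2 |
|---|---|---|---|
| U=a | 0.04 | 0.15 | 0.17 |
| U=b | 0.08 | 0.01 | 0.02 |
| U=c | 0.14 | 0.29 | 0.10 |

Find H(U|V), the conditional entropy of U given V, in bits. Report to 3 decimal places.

Marginals: p(U) = (0.3600, 0.1100, 0.5300), p(V) = (0.2600, 0.4500, 0.2900).
H(U|V) = Σ p(V) · H(U|V=·).
  V=0: p=0.2600, H(U|V=0) = 1.4196
  V=1: p=0.4500, H(U|V=1) = 1.0589
  V=2: p=0.2900, H(U|V=2) = 1.2474
Weighted sum = 1.207 bits.

1.207 bits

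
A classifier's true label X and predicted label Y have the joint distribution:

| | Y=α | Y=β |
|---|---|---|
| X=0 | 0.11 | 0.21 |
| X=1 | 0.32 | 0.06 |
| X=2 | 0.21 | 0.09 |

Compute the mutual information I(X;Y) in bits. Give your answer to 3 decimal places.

0.142 bits

Marginals: p(X) = (0.3200, 0.3800, 0.3000), p(Y) = (0.6400, 0.3600).
I(X;Y) = H(X) + H(Y) − H(X,Y).
H(X) = 1.5776, H(Y) = 0.9427, H(X,Y) = 2.3782.
I(X;Y) = 1.5776 + 0.9427 − 2.3782 = 0.142 bits.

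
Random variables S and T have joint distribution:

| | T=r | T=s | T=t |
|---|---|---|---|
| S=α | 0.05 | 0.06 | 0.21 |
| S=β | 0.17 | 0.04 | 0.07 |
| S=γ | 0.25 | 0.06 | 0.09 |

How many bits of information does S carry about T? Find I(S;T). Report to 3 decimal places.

0.157 bits

Marginals: p(S) = (0.3200, 0.2800, 0.4000), p(T) = (0.4700, 0.1600, 0.3700).
I(S;T) = Σ p(x,y)·log₂[p(x,y)/(p(x)p(y))].
  (α,r): 0.05·log₂(0.3324) = -0.0794
  (α,s): 0.06·log₂(1.1719) = 0.0137
  (α,t): 0.21·log₂(1.7736) = 0.1736
  (β,r): 0.17·log₂(1.2918) = 0.0628
  (β,s): 0.04·log₂(0.8929) = -0.0065
  (β,t): 0.07·log₂(0.6757) = -0.0396
  (γ,r): 0.25·log₂(1.3298) = 0.1028
  (γ,s): 0.06·log₂(0.9375) = -0.0056
  (γ,t): 0.09·log₂(0.6081) = -0.0646
Sum = 0.157 bits.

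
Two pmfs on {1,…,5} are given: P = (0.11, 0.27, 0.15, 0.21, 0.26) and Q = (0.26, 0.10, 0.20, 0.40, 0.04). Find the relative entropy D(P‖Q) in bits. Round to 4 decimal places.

0.6950 bits

D(P‖Q) = Σ p·log₂(p/q).
  0.11·log₂(0.11/0.26) = -0.13651
  0.27·log₂(0.27/0.10) = 0.38690
  0.15·log₂(0.15/0.20) = -0.06226
  0.21·log₂(0.21/0.40) = -0.19522
  0.26·log₂(0.26/0.04) = 0.70211
D(P‖Q) = 0.6950 bits.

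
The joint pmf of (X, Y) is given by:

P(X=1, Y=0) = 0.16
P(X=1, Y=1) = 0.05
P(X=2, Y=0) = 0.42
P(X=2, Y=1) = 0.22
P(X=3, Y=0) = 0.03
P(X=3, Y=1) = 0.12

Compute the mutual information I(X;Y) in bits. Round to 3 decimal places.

Marginals: p(X) = (0.2100, 0.6400, 0.1500), p(Y) = (0.6100, 0.3900).
I(X;Y) = H(X) + H(Y) − H(X,Y).
H(X) = 1.2954, H(Y) = 0.9648, H(X,Y) = 2.1642.
I(X;Y) = 1.2954 + 0.9648 − 2.1642 = 0.096 bits.

0.096 bits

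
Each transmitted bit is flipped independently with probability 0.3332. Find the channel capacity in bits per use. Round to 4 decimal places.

0.0818 bits

Binary symmetric channel: C = 1 − h₂(ε) where h₂ is the binary entropy function.
h₂(0.3332) = −0.3332·log₂0.3332 − 0.6668·log₂0.6668 = 0.9182.
C = 1 − 0.9182 = 0.0818 bits per channel use.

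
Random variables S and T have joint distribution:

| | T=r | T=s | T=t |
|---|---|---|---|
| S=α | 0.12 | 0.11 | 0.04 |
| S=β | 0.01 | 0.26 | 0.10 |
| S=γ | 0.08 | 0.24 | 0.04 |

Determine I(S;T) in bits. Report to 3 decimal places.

0.146 bits

Marginals: p(S) = (0.2700, 0.3700, 0.3600), p(T) = (0.2100, 0.6100, 0.1800).
I(S;T) = H(S) + H(T) − H(S,T).
H(S) = 1.5714, H(T) = 1.3531, H(S,T) = 2.7784.
I(S;T) = 1.5714 + 1.3531 − 2.7784 = 0.146 bits.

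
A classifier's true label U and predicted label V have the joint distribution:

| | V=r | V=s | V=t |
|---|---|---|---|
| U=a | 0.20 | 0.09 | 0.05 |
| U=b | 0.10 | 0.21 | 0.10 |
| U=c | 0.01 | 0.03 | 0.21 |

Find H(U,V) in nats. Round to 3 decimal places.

1.956 nats

H(U,V) = −Σ p(x,y)·ln p(x,y) over all 9 cells.
  cell (a,r): −0.20·ln0.20 = 0.3219
  cell (a,s): −0.09·ln0.09 = 0.2167
  cell (a,t): −0.05·ln0.05 = 0.1498
  cell (b,r): −0.10·ln0.10 = 0.2303
  cell (b,s): −0.21·ln0.21 = 0.3277
  cell (b,t): −0.10·ln0.10 = 0.2303
  cell (c,r): −0.01·ln0.01 = 0.0461
  cell (c,s): −0.03·ln0.03 = 0.1052
  cell (c,t): −0.21·ln0.21 = 0.3277
Sum = 1.956 nats.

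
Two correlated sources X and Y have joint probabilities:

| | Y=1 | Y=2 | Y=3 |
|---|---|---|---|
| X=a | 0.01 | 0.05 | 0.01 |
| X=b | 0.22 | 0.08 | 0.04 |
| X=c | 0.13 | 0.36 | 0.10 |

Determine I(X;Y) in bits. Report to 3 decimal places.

Marginals: p(X) = (0.0700, 0.3400, 0.5900), p(Y) = (0.3600, 0.4900, 0.1500).
I(X;Y) = H(X) + H(Y) − H(X,Y).
H(X) = 1.2468, H(Y) = 1.4454, H(X,Y) = 2.5523.
I(X;Y) = 1.2468 + 1.4454 − 2.5523 = 0.140 bits.

0.140 bits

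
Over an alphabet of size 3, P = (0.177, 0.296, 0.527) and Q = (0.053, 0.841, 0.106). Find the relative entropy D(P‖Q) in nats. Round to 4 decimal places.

D(P‖Q) = Σ p·ln(p/q).
  0.177·ln(0.177/0.053) = 0.21344
  0.296·ln(0.296/0.841) = -0.30909
  0.527·ln(0.527/0.106) = 0.84518
D(P‖Q) = 0.7495 nats.

0.7495 nats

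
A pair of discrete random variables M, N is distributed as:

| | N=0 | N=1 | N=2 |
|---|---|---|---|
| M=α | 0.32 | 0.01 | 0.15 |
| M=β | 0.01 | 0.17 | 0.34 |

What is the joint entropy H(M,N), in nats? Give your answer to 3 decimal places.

1.409 nats

H(M,N) = −Σ p(x,y)·ln p(x,y) over all 6 cells.
  cell (α,0): −0.32·ln0.32 = 0.3646
  cell (α,1): −0.01·ln0.01 = 0.0461
  cell (α,2): −0.15·ln0.15 = 0.2846
  cell (β,0): −0.01·ln0.01 = 0.0461
  cell (β,1): −0.17·ln0.17 = 0.3012
  cell (β,2): −0.34·ln0.34 = 0.3668
Sum = 1.409 nats.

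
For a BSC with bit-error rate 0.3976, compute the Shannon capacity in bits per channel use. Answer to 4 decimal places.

0.0305 bits

Binary symmetric channel: C = 1 − h₂(ε) where h₂ is the binary entropy function.
h₂(0.3976) = −0.3976·log₂0.3976 − 0.6024·log₂0.6024 = 0.9695.
C = 1 − 0.9695 = 0.0305 bits per channel use.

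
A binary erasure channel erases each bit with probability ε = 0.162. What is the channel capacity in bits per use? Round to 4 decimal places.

Binary erasure channel: capacity C = 1 − ε.
C = 1 − 0.162 = 0.8380 bits per channel use.

0.8380 bits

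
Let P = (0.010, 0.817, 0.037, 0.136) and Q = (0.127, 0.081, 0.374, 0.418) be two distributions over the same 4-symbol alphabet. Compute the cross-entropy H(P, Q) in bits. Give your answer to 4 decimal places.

3.2158 bits

H(P,Q) = −Σ p·log₂ q.
  −0.010·log₂(0.127) = 0.02977
  −0.817·log₂(0.081) = 2.96239
  −0.037·log₂(0.374) = 0.05250
  −0.136·log₂(0.418) = 0.17115
H(P,Q) = 3.2158 bits.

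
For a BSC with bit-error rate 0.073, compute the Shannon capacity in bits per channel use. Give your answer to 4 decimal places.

0.6230 bits

Binary symmetric channel: C = 1 − h₂(ε) where h₂ is the binary entropy function.
h₂(0.073) = −0.073·log₂0.073 − 0.927·log₂0.927 = 0.3770.
C = 1 − 0.3770 = 0.6230 bits per channel use.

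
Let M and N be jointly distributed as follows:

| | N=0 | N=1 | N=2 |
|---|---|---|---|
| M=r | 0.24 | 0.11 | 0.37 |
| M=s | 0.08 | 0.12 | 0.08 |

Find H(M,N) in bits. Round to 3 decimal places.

H(M,N) = −Σ p(x,y)·log₂ p(x,y) over all 6 cells.
  cell (r,0): −0.24·log₂0.24 = 0.4941
  cell (r,1): −0.11·log₂0.11 = 0.3503
  cell (r,2): −0.37·log₂0.37 = 0.5307
  cell (s,0): −0.08·log₂0.08 = 0.2915
  cell (s,1): −0.12·log₂0.12 = 0.3671
  cell (s,2): −0.08·log₂0.08 = 0.2915
Sum = 2.325 bits.

2.325 bits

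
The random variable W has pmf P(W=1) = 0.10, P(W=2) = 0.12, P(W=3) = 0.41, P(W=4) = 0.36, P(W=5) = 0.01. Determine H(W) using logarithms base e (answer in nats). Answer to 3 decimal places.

H(W) = −Σ p·ln p.
  −(0.10)·ln(0.10) = 0.2303
  −(0.12)·ln(0.12) = 0.2544
  −(0.41)·ln(0.41) = 0.3656
  −(0.36)·ln(0.36) = 0.3678
  −(0.01)·ln(0.01) = 0.0461
Sum: 0.2303 + 0.2544 + 0.3656 + 0.3678 + 0.0461 = 1.264 nats.

1.264 nats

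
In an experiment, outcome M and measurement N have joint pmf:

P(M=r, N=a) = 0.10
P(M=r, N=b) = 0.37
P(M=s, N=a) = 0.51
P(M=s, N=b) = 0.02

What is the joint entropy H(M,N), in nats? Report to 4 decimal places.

1.0198 nats

H(M,N) = −Σ p(x,y)·ln p(x,y) over all 4 cells.
  cell (r,a): −0.10·ln0.10 = 0.23026
  cell (r,b): −0.37·ln0.37 = 0.36787
  cell (s,a): −0.51·ln0.51 = 0.34341
  cell (s,b): −0.02·ln0.02 = 0.07824
Sum = 1.0198 nats.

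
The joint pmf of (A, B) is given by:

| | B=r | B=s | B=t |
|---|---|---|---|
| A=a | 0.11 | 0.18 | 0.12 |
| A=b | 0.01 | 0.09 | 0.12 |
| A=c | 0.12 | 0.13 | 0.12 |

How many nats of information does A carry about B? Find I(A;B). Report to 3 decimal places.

0.046 nats

Marginals: p(A) = (0.4100, 0.2200, 0.3700), p(B) = (0.2400, 0.4000, 0.3600).
I(A;B) = Σ p(x,y)·ln[p(x,y)/(p(x)p(y))].
  (a,r): 0.11·ln(1.1179) = 0.0123
  (a,s): 0.18·ln(1.0976) = 0.0168
  (a,t): 0.12·ln(0.8130) = -0.0248
  (b,r): 0.01·ln(0.1894) = -0.0166
  (b,s): 0.09·ln(1.0227) = 0.0020
  (b,t): 0.12·ln(1.5152) = 0.0499
  (c,r): 0.12·ln(1.3514) = 0.0361
  (c,s): 0.13·ln(0.8784) = -0.0169
  (c,t): 0.12·ln(0.9009) = -0.0125
Sum = 0.046 nats.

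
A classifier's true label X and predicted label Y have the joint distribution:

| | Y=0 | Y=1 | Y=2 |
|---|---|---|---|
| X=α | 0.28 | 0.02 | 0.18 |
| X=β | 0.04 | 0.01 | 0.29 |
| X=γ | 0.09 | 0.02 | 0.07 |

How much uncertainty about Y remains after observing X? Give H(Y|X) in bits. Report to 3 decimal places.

1.054 bits

Marginals: p(X) = (0.4800, 0.3400, 0.1800), p(Y) = (0.4100, 0.0500, 0.5400).
H(Y|X) = Σ p(X) · H(Y|X=·).
  X=α: p=0.4800, H(Y|X=α) = 1.1753
  X=β: p=0.3400, H(Y|X=β) = 0.7086
  X=γ: p=0.1800, H(Y|X=γ) = 1.3821
Weighted sum = 1.054 bits.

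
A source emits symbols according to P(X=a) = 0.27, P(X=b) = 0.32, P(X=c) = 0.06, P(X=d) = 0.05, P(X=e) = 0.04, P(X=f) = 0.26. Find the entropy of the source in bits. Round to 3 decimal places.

2.187 bits

H(X) = −Σ p·log₂ p.
  −(0.27)·log₂(0.27) = 0.5100
  −(0.32)·log₂(0.32) = 0.5260
  −(0.06)·log₂(0.06) = 0.2435
  −(0.05)·log₂(0.05) = 0.2161
  −(0.04)·log₂(0.04) = 0.1858
  −(0.26)·log₂(0.26) = 0.5053
Sum: 0.5100 + 0.5260 + 0.2435 + 0.2161 + 0.1858 + 0.5053 = 2.187 bits.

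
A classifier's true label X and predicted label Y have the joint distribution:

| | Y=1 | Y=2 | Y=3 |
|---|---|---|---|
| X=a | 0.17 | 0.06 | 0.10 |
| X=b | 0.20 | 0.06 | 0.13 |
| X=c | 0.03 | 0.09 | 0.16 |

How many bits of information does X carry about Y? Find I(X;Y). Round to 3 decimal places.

Marginals: p(X) = (0.3300, 0.3900, 0.2800), p(Y) = (0.4000, 0.2100, 0.3900).
I(X;Y) = H(X) + H(Y) − H(X,Y).
H(X) = 1.5718, H(Y) = 1.5314, H(X,Y) = 2.9883.
I(X;Y) = 1.5718 + 1.5314 − 2.9883 = 0.115 bits.

0.115 bits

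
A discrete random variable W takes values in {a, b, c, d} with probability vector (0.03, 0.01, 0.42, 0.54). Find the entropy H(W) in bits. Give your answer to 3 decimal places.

H(W) = −Σ p·log₂ p.
  −(0.03)·log₂(0.03) = 0.1518
  −(0.01)·log₂(0.01) = 0.0664
  −(0.42)·log₂(0.42) = 0.5256
  −(0.54)·log₂(0.54) = 0.4800
Sum: 0.1518 + 0.0664 + 0.5256 + 0.4800 = 1.224 bits.

1.224 bits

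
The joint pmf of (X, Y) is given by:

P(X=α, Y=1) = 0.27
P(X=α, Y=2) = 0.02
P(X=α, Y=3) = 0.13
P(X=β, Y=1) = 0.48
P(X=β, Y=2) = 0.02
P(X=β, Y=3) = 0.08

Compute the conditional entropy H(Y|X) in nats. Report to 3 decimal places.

Chain rule: H(Y|X) = H(X,Y) − H(X).
Marginals: p(X) = (0.4200, 0.5800), p(Y) = (0.7500, 0.0400, 0.2100).
H(X,Y) = 1.3296 nats; H(X) = 0.6803 nats.
H(Y|X) = 1.3296 − 0.6803 = 0.649 nats.

0.649 nats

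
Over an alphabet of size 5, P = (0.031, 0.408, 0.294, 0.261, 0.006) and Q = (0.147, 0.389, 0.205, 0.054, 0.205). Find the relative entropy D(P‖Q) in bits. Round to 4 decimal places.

0.6741 bits

D(P‖Q) = Σ p·log₂(p/q).
  0.031·log₂(0.031/0.147) = -0.06961
  0.408·log₂(0.408/0.389) = 0.02807
  0.294·log₂(0.294/0.205) = 0.15294
  0.261·log₂(0.261/0.054) = 0.59326
  0.006·log₂(0.006/0.205) = -0.03057
D(P‖Q) = 0.6741 bits.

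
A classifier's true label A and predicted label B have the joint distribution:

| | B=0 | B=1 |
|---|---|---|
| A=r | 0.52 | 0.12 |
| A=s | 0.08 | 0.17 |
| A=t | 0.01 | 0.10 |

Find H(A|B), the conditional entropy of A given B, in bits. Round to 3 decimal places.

Marginals: p(A) = (0.6400, 0.2500, 0.1100), p(B) = (0.6100, 0.3900).
H(A|B) = Σ p(B) · H(A|B=·).
  B=0: p=0.6100, H(A|B=0) = 0.6779
  B=1: p=0.3900, H(A|B=1) = 1.5488
Weighted sum = 1.018 bits.

1.018 bits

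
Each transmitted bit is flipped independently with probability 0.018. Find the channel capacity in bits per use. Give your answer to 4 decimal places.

Binary symmetric channel: C = 1 − h₂(ε) where h₂ is the binary entropy function.
h₂(0.018) = −0.018·log₂0.018 − 0.982·log₂0.982 = 0.1301.
C = 1 − 0.1301 = 0.8699 bits per channel use.

0.8699 bits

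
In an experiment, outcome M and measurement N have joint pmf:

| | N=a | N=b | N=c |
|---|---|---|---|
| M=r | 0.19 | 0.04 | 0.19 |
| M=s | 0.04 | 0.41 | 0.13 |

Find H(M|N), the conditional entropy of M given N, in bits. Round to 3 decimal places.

0.660 bits

Marginals: p(M) = (0.4200, 0.5800), p(N) = (0.2300, 0.4500, 0.3200).
H(M|N) = Σ p(N) · H(M|N=·).
  N=a: p=0.2300, H(M|N=a) = 0.6666
  N=b: p=0.4500, H(M|N=b) = 0.4328
  N=c: p=0.3200, H(M|N=c) = 0.9745
Weighted sum = 0.660 bits.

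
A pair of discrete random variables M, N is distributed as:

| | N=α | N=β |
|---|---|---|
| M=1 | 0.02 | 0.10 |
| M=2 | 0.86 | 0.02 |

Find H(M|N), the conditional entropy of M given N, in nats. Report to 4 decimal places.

Chain rule: H(M|N) = H(M,N) − H(N).
Marginals: p(M) = (0.1200, 0.8800), p(N) = (0.8800, 0.1200).
H(M,N) = 0.5164 nats; H(N) = 0.3669 nats.
H(M|N) = 0.5164 − 0.3669 = 0.1495 nats.

0.1495 nats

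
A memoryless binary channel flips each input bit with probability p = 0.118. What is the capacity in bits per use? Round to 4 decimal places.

Binary symmetric channel: C = 1 − h₂(ε) where h₂ is the binary entropy function.
h₂(0.118) = −0.118·log₂0.118 − 0.882·log₂0.882 = 0.5236.
C = 1 − 0.5236 = 0.4764 bits per channel use.

0.4764 bits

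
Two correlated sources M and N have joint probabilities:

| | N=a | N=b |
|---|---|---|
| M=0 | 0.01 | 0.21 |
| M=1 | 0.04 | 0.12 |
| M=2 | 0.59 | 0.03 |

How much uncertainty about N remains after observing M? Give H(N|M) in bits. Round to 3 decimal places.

Marginals: p(M) = (0.2200, 0.1600, 0.6200), p(N) = (0.6400, 0.3600).
H(N|M) = Σ p(M) · H(N|M=·).
  M=0: p=0.2200, H(N|M=0) = 0.2668
  M=1: p=0.1600, H(N|M=1) = 0.8113
  M=2: p=0.6200, H(N|M=2) = 0.2795
Weighted sum = 0.362 bits.

0.362 bits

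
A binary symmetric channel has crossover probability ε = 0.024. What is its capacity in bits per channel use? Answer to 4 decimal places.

Binary symmetric channel: C = 1 − h₂(ε) where h₂ is the binary entropy function.
h₂(0.024) = −0.024·log₂0.024 − 0.976·log₂0.976 = 0.1633.
C = 1 − 0.1633 = 0.8367 bits per channel use.

0.8367 bits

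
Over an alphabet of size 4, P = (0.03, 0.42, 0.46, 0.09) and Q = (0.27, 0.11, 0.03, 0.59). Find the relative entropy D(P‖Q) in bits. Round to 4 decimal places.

D(P‖Q) = Σ p·log₂(p/q).
  0.03·log₂(0.03/0.27) = -0.09510
  0.42·log₂(0.42/0.11) = 0.81181
  0.46·log₂(0.46/0.03) = 1.81176
  0.09·log₂(0.09/0.59) = -0.24414
D(P‖Q) = 2.2843 bits.

2.2843 bits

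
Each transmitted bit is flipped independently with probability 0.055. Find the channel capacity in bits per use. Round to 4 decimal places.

0.6927 bits

Binary symmetric channel: C = 1 − h₂(ε) where h₂ is the binary entropy function.
h₂(0.055) = −0.055·log₂0.055 − 0.945·log₂0.945 = 0.3073.
C = 1 − 0.3073 = 0.6927 bits per channel use.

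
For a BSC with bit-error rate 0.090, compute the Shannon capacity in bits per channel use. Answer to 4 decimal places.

0.5635 bits

Binary symmetric channel: C = 1 − h₂(ε) where h₂ is the binary entropy function.
h₂(0.090) = −0.090·log₂0.090 − 0.910·log₂0.910 = 0.4365.
C = 1 − 0.4365 = 0.5635 bits per channel use.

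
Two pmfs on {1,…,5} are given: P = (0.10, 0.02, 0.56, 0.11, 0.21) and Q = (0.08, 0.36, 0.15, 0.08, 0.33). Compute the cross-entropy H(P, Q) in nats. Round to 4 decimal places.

H(P,Q) = −Σ p·ln q.
  −0.10·ln(0.08) = 0.25257
  −0.02·ln(0.36) = 0.02043
  −0.56·ln(0.15) = 1.06239
  −0.11·ln(0.08) = 0.27783
  −0.21·ln(0.33) = 0.23282
H(P,Q) = 1.8460 nats.

1.8460 nats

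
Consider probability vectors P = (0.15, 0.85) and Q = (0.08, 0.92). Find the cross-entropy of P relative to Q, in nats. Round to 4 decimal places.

0.4497 nats

H(P,Q) = −Σ p·ln q.
  −0.15·ln(0.08) = 0.37886
  −0.85·ln(0.92) = 0.07087
H(P,Q) = 0.4497 nats.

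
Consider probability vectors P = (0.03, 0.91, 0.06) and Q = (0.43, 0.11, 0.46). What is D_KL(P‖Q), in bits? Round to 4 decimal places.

D(P‖Q) = Σ p·log₂(p/q).
  0.03·log₂(0.03/0.43) = -0.11524
  0.91·log₂(0.91/0.11) = 2.77401
  0.06·log₂(0.06/0.46) = -0.17632
D(P‖Q) = 2.4825 bits.

2.4825 bits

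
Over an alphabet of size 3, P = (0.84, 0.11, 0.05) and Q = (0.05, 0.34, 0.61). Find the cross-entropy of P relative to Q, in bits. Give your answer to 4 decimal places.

H(P,Q) = −Σ p·log₂ q.
  −0.84·log₂(0.05) = 3.63042
  −0.11·log₂(0.34) = 0.17120
  −0.05·log₂(0.61) = 0.03566
H(P,Q) = 3.8373 bits.

3.8373 bits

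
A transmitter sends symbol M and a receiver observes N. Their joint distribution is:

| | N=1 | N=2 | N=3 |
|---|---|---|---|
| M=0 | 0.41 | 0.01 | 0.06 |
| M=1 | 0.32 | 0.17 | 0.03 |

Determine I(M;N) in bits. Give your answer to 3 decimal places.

0.139 bits

Marginals: p(M) = (0.4800, 0.5200), p(N) = (0.7300, 0.1800, 0.0900).
I(M;N) = Σ p(x,y)·log₂[p(x,y)/(p(x)p(y))].
  (0,1): 0.41·log₂(1.1701) = 0.0929
  (0,2): 0.01·log₂(0.1157) = -0.0311
  (0,3): 0.06·log₂(1.3889) = 0.0284
  (1,1): 0.32·log₂(0.8430) = -0.0789
  (1,2): 0.17·log₂(1.8162) = 0.1464
  (1,3): 0.03·log₂(0.6410) = -0.0192
Sum = 0.139 bits.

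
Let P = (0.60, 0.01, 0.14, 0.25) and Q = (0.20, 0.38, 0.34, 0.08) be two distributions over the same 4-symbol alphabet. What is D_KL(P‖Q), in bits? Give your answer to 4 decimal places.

D(P‖Q) = Σ p·log₂(p/q).
  0.60·log₂(0.60/0.20) = 0.95098
  0.01·log₂(0.01/0.38) = -0.05248
  0.14·log₂(0.14/0.34) = -0.17922
  0.25·log₂(0.25/0.08) = 0.41096
D(P‖Q) = 1.1302 bits.

1.1302 bits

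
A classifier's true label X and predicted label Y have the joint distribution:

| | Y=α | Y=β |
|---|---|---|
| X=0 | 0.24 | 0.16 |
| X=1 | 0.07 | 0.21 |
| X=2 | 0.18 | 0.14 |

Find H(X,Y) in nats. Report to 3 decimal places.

1.734 nats

H(X,Y) = −Σ p(x,y)·ln p(x,y) over all 6 cells.
  cell (0,α): −0.24·ln0.24 = 0.3425
  cell (0,β): −0.16·ln0.16 = 0.2932
  cell (1,α): −0.07·ln0.07 = 0.1861
  cell (1,β): −0.21·ln0.21 = 0.3277
  cell (2,α): −0.18·ln0.18 = 0.3087
  cell (2,β): −0.14·ln0.14 = 0.2753
Sum = 1.734 nats.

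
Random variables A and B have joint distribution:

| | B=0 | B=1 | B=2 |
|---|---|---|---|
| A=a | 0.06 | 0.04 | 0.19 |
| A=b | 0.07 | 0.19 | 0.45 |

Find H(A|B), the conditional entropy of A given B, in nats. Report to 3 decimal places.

Chain rule: H(A|B) = H(A,B) − H(B).
Marginals: p(A) = (0.2900, 0.7100), p(B) = (0.1300, 0.2300, 0.6400).
H(A,B) = 1.4741 nats; H(B) = 0.8889 nats.
H(A|B) = 1.4741 − 0.8889 = 0.585 nats.

0.585 nats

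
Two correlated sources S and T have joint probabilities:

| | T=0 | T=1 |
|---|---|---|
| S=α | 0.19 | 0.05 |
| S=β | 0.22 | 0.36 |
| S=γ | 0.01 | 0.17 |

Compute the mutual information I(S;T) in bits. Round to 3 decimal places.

Marginals: p(S) = (0.2400, 0.5800, 0.1800), p(T) = (0.4200, 0.5800).
I(S;T) = H(S) + H(T) − H(S,T).
H(S) = 1.3952, H(T) = 0.9815, H(S,T) = 2.1835.
I(S;T) = 1.3952 + 0.9815 − 2.1835 = 0.193 bits.

0.193 bits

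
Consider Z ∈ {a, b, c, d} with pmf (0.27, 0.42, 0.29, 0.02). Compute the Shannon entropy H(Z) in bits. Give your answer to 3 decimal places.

1.666 bits

H(Z) = −Σ p·log₂ p.
  −(0.27)·log₂(0.27) = 0.5100
  −(0.42)·log₂(0.42) = 0.5256
  −(0.29)·log₂(0.29) = 0.5179
  −(0.02)·log₂(0.02) = 0.1129
Sum: 0.5100 + 0.5256 + 0.5179 + 0.1129 = 1.666 bits.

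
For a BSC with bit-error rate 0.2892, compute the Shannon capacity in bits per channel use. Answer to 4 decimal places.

0.1323 bits

Binary symmetric channel: C = 1 − h₂(ε) where h₂ is the binary entropy function.
h₂(0.2892) = −0.2892·log₂0.2892 − 0.7108·log₂0.7108 = 0.8677.
C = 1 − 0.8677 = 0.1323 bits per channel use.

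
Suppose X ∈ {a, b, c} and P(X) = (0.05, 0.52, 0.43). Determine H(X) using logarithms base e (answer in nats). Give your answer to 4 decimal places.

0.8527 nats

H(X) = −Σ p·ln p.
  −(0.05)·ln(0.05) = 0.14979
  −(0.52)·ln(0.52) = 0.34004
  −(0.43)·ln(0.43) = 0.36291
Sum: 0.14979 + 0.34004 + 0.36291 = 0.8527 nats.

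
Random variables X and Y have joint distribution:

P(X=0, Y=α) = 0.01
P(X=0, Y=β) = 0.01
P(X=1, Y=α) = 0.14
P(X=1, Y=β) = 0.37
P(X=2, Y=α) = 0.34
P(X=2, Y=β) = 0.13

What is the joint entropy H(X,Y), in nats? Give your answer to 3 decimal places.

1.367 nats

H(X,Y) = −Σ p(x,y)·ln p(x,y) over all 6 cells.
  cell (0,α): −0.01·ln0.01 = 0.0461
  cell (0,β): −0.01·ln0.01 = 0.0461
  cell (1,α): −0.14·ln0.14 = 0.2753
  cell (1,β): −0.37·ln0.37 = 0.3679
  cell (2,α): −0.34·ln0.34 = 0.3668
  cell (2,β): −0.13·ln0.13 = 0.2652
Sum = 1.367 nats.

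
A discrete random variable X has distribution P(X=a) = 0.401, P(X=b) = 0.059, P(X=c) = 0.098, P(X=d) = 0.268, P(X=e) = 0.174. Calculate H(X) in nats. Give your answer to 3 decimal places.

H(X) = −Σ p·ln p.
  −(0.401)·ln(0.401) = 0.3664
  −(0.059)·ln(0.059) = 0.1670
  −(0.098)·ln(0.098) = 0.2276
  −(0.268)·ln(0.268) = 0.3529
  −(0.174)·ln(0.174) = 0.3043
Sum: 0.3664 + 0.1670 + 0.2276 + 0.3529 + 0.3043 = 1.418 nats.

1.418 nats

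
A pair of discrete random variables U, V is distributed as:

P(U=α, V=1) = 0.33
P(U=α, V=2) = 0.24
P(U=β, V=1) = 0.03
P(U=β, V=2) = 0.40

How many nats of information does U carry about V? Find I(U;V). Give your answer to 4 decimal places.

0.1567 nats

Marginals: p(U) = (0.5700, 0.4300), p(V) = (0.3600, 0.6400).
I(U;V) = Σ p(x,y)·ln[p(x,y)/(p(x)p(y))].
  (α,1): 0.33·ln(1.6082) = 0.15679
  (α,2): 0.24·ln(0.6579) = -0.10049
  (β,1): 0.03·ln(0.1938) = -0.04923
  (β,2): 0.40·ln(1.4535) = 0.14959
Sum = 0.1567 nats.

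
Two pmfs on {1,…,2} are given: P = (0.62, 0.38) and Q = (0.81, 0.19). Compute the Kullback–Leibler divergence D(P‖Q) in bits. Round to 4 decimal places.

0.1409 bits

D(P‖Q) = Σ p·log₂(p/q).
  0.62·log₂(0.62/0.81) = -0.23911
  0.38·log₂(0.38/0.19) = 0.38000
D(P‖Q) = 0.1409 bits.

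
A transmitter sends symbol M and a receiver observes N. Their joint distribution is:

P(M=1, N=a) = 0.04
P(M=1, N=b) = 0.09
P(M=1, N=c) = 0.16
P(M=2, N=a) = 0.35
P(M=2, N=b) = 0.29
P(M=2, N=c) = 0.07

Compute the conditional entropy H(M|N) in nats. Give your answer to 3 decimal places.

0.478 nats

Marginals: p(M) = (0.2900, 0.7100), p(N) = (0.3900, 0.3800, 0.2300).
H(M|N) = Σ p(N) · H(M|N=·).
  N=a: p=0.3900, H(M|N=a) = 0.3307
  N=b: p=0.3800, H(M|N=b) = 0.5474
  N=c: p=0.2300, H(M|N=c) = 0.6145
Weighted sum = 0.478 nats.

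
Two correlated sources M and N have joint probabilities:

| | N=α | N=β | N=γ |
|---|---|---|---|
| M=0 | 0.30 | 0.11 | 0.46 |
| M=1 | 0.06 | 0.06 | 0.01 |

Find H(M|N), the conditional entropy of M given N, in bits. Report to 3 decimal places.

0.463 bits

Marginals: p(M) = (0.8700, 0.1300), p(N) = (0.3600, 0.1700, 0.4700).
H(M|N) = Σ p(N) · H(M|N=·).
  N=α: p=0.3600, H(M|N=α) = 0.6500
  N=β: p=0.1700, H(M|N=β) = 0.9367
  N=γ: p=0.4700, H(M|N=γ) = 0.1485
Weighted sum = 0.463 bits.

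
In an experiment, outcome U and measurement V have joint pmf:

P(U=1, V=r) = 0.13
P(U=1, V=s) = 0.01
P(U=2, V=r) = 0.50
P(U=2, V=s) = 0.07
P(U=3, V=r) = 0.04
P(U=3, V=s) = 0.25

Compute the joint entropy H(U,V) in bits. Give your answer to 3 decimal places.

1.903 bits

H(U,V) = −Σ p(x,y)·log₂ p(x,y) over all 6 cells.
  cell (1,r): −0.13·log₂0.13 = 0.3826
  cell (1,s): −0.01·log₂0.01 = 0.0664
  cell (2,r): −0.50·log₂0.50 = 0.5000
  cell (2,s): −0.07·log₂0.07 = 0.2686
  cell (3,r): −0.04·log₂0.04 = 0.1858
  cell (3,s): −0.25·log₂0.25 = 0.5000
Sum = 1.903 bits.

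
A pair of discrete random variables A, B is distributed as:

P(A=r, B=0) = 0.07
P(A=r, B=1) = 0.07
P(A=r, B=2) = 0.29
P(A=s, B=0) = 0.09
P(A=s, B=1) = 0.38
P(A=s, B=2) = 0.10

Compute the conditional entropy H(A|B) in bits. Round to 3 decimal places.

0.759 bits

Chain rule: H(A|B) = H(A,B) − H(B).
Marginals: p(A) = (0.4300, 0.5700), p(B) = (0.1600, 0.4500, 0.3900).
H(A,B) = 2.2303 bits; H(B) = 1.4712 bits.
H(A|B) = 2.2303 − 1.4712 = 0.759 bits.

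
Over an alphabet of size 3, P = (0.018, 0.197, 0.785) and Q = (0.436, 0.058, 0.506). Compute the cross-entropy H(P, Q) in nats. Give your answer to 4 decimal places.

H(P,Q) = −Σ p·ln q.
  −0.018·ln(0.436) = 0.01494
  −0.197·ln(0.058) = 0.56092
  −0.785·ln(0.506) = 0.53476
H(P,Q) = 1.1106 nats.

1.1106 nats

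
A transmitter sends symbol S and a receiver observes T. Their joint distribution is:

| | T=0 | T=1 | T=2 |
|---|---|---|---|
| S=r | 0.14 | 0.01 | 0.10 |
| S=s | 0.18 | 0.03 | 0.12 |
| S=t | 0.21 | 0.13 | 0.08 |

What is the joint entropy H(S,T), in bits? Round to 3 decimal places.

H(S,T) = −Σ p(x,y)·log₂ p(x,y) over all 9 cells.
  cell (r,0): −0.14·log₂0.14 = 0.3971
  cell (r,1): −0.01·log₂0.01 = 0.0664
  cell (r,2): −0.10·log₂0.10 = 0.3322
  cell (s,0): −0.18·log₂0.18 = 0.4453
  cell (s,1): −0.03·log₂0.03 = 0.1518
  cell (s,2): −0.12·log₂0.12 = 0.3671
  cell (t,0): −0.21·log₂0.21 = 0.4728
  cell (t,1): −0.13·log₂0.13 = 0.3826
  cell (t,2): −0.08·log₂0.08 = 0.2915
Sum = 2.907 bits.

2.907 bits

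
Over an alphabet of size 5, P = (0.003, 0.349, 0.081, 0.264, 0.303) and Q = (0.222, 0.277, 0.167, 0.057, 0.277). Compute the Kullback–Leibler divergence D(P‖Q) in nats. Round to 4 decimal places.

0.4410 nats

D(P‖Q) = Σ p·ln(p/q).
  0.003·ln(0.003/0.222) = -0.01291
  0.349·ln(0.349/0.277) = 0.08064
  0.081·ln(0.081/0.167) = -0.05861
  0.264·ln(0.264/0.057) = 0.40469
  0.303·ln(0.303/0.277) = 0.02718
D(P‖Q) = 0.4410 nats.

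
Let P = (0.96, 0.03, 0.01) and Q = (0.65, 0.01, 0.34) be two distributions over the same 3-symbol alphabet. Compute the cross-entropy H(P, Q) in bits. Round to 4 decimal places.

H(P,Q) = −Σ p·log₂ q.
  −0.96·log₂(0.65) = 0.59663
  −0.03·log₂(0.01) = 0.19932
  −0.01·log₂(0.34) = 0.01556
H(P,Q) = 0.8115 bits.

0.8115 bits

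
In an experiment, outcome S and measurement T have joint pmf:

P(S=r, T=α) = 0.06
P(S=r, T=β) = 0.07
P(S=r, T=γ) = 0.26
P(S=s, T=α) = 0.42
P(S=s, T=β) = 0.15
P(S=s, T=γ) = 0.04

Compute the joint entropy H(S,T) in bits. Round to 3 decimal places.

H(S,T) = −Σ p(x,y)·log₂ p(x,y) over all 6 cells.
  cell (r,α): −0.06·log₂0.06 = 0.2435
  cell (r,β): −0.07·log₂0.07 = 0.2686
  cell (r,γ): −0.26·log₂0.26 = 0.5053
  cell (s,α): −0.42·log₂0.42 = 0.5256
  cell (s,β): −0.15·log₂0.15 = 0.4105
  cell (s,γ): −0.04·log₂0.04 = 0.1858
Sum = 2.139 bits.

2.139 bits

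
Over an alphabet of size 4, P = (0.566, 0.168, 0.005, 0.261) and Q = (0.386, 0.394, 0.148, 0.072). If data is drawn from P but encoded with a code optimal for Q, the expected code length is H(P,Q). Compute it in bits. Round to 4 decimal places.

H(P,Q) = −Σ p·log₂ q.
  −0.566·log₂(0.386) = 0.77730
  −0.168·log₂(0.394) = 0.22575
  −0.005·log₂(0.148) = 0.01378
  −0.261·log₂(0.072) = 0.99072
H(P,Q) = 2.0076 bits.

2.0076 bits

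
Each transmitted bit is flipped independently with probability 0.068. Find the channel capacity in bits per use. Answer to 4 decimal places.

0.6416 bits

Binary symmetric channel: C = 1 − h₂(ε) where h₂ is the binary entropy function.
h₂(0.068) = −0.068·log₂0.068 − 0.932·log₂0.932 = 0.3584.
C = 1 − 0.3584 = 0.6416 bits per channel use.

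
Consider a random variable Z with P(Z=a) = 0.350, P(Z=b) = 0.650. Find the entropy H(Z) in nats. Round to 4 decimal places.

0.6474 nats

H(Z) = −Σ p·ln p.
  −(0.350)·ln(0.350) = 0.36744
  −(0.650)·ln(0.650) = 0.28001
Sum: 0.36744 + 0.28001 = 0.6474 nats.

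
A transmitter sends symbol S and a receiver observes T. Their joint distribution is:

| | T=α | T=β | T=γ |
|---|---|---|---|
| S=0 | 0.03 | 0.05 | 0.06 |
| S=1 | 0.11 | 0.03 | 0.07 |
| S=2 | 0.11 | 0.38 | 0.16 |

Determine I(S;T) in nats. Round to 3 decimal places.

Marginals: p(S) = (0.1400, 0.2100, 0.6500), p(T) = (0.2500, 0.4600, 0.2900).
I(S;T) = H(S) + H(T) − H(S,T).
H(S) = 0.8830, H(T) = 1.0628, H(S,T) = 1.8616.
I(S;T) = 0.8830 + 1.0628 − 1.8616 = 0.084 nats.

0.084 nats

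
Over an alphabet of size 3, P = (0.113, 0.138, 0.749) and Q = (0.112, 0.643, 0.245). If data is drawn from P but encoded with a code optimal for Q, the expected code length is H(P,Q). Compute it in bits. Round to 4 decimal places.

H(P,Q) = −Σ p·log₂ q.
  −0.113·log₂(0.112) = 0.35690
  −0.138·log₂(0.643) = 0.08792
  −0.749·log₂(0.245) = 1.51983
H(P,Q) = 1.9647 bits.

1.9647 bits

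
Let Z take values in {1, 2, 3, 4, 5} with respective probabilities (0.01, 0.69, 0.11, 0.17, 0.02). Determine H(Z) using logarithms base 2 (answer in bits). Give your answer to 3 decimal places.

1.334 bits

H(Z) = −Σ p·log₂ p.
  −(0.01)·log₂(0.01) = 0.0664
  −(0.69)·log₂(0.69) = 0.3694
  −(0.11)·log₂(0.11) = 0.3503
  −(0.17)·log₂(0.17) = 0.4346
  −(0.02)·log₂(0.02) = 0.1129
Sum: 0.0664 + 0.3694 + 0.3503 + 0.4346 + 0.1129 = 1.334 bits.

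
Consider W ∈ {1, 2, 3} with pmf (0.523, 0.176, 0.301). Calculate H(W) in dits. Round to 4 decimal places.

0.4370 dits

H(W) = −Σ p·log₁₀ p.
  −(0.523)·log₁₀(0.523) = 0.14722
  −(0.176)·log₁₀(0.176) = 0.13279
  −(0.301)·log₁₀(0.301) = 0.15695
Sum: 0.14722 + 0.13279 + 0.15695 = 0.4370 dits.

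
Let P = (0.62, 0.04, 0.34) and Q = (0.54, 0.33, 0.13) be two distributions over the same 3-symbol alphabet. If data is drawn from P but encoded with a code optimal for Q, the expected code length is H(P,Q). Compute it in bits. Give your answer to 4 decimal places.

1.6159 bits

H(P,Q) = −Σ p·log₂ q.
  −0.62·log₂(0.54) = 0.55116
  −0.04·log₂(0.33) = 0.06398
  −0.34·log₂(0.13) = 1.00076
H(P,Q) = 1.6159 bits.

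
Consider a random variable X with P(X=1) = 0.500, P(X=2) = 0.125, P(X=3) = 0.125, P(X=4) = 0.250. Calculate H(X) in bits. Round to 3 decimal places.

1.750 bits

H(X) = −Σ p·log₂ p.
  −(0.500)·log₂(0.500) = 0.5000
  −(0.125)·log₂(0.125) = 0.3750
  −(0.125)·log₂(0.125) = 0.3750
  −(0.250)·log₂(0.250) = 0.5000
Sum: 0.5000 + 0.3750 + 0.3750 + 0.5000 = 1.750 bits.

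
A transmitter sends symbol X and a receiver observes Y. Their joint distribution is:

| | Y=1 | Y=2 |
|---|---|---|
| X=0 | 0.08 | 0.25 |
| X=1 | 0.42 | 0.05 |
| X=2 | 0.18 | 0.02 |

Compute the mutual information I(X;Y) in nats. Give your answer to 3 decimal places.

0.220 nats

Marginals: p(X) = (0.3300, 0.4700, 0.2000), p(Y) = (0.6800, 0.3200).
I(X;Y) = Σ p(x,y)·ln[p(x,y)/(p(x)p(y))].
  (0,1): 0.08·ln(0.3565) = -0.0825
  (0,2): 0.25·ln(2.3674) = 0.2155
  (1,1): 0.42·ln(1.3141) = 0.1147
  (1,2): 0.05·ln(0.3324) = -0.0551
  (2,1): 0.18·ln(1.3235) = 0.0505
  (2,2): 0.02·ln(0.3125) = -0.0233
Sum = 0.220 nats.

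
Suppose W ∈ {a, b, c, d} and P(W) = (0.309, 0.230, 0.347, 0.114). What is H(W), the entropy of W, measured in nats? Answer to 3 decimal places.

1.316 nats

H(W) = −Σ p·ln p.
  −(0.309)·ln(0.309) = 0.3629
  −(0.230)·ln(0.230) = 0.3380
  −(0.347)·ln(0.347) = 0.3673
  −(0.114)·ln(0.114) = 0.2476
Sum: 0.3629 + 0.3380 + 0.3673 + 0.2476 = 1.316 nats.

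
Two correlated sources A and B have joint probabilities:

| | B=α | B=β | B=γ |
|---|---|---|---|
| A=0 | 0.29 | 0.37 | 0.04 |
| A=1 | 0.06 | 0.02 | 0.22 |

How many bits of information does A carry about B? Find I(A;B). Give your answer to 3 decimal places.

0.375 bits

Marginals: p(A) = (0.7000, 0.3000), p(B) = (0.3500, 0.3900, 0.2600).
I(A;B) = H(A) + H(B) − H(A,B).
H(A) = 0.8813, H(B) = 1.5652, H(A,B) = 2.0714.
I(A;B) = 0.8813 + 1.5652 − 2.0714 = 0.375 bits.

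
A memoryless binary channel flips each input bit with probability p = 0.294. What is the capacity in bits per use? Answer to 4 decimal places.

0.1262 bits

Binary symmetric channel: C = 1 − h₂(ε) where h₂ is the binary entropy function.
h₂(0.294) = −0.294·log₂0.294 − 0.706·log₂0.706 = 0.8738.
C = 1 − 0.8738 = 0.1262 bits per channel use.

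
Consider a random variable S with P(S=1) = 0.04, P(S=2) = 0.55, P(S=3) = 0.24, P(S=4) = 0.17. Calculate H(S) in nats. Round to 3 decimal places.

H(S) = −Σ p·ln p.
  −(0.04)·ln(0.04) = 0.1288
  −(0.55)·ln(0.55) = 0.3288
  −(0.24)·ln(0.24) = 0.3425
  −(0.17)·ln(0.17) = 0.3012
Sum: 0.1288 + 0.3288 + 0.3425 + 0.3012 = 1.101 nats.

1.101 nats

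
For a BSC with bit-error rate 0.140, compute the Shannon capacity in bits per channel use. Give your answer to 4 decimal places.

Binary symmetric channel: C = 1 − h₂(ε) where h₂ is the binary entropy function.
h₂(0.140) = −0.140·log₂0.140 − 0.860·log₂0.860 = 0.5842.
C = 1 − 0.5842 = 0.4158 bits per channel use.

0.4158 bits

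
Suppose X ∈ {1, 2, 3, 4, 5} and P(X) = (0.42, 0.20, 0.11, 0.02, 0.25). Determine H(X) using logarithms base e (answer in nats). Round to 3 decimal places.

H(X) = −Σ p·ln p.
  −(0.42)·ln(0.42) = 0.3644
  −(0.20)·ln(0.20) = 0.3219
  −(0.11)·ln(0.11) = 0.2428
  −(0.02)·ln(0.02) = 0.0782
  −(0.25)·ln(0.25) = 0.3466
Sum: 0.3644 + 0.3219 + 0.2428 + 0.0782 + 0.3466 = 1.354 nats.

1.354 nats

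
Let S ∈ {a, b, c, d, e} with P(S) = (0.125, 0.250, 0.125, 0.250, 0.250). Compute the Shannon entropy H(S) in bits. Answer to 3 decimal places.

H(S) = −Σ p·log₂ p.
  −(0.125)·log₂(0.125) = 0.3750
  −(0.250)·log₂(0.250) = 0.5000
  −(0.125)·log₂(0.125) = 0.3750
  −(0.250)·log₂(0.250) = 0.5000
  −(0.250)·log₂(0.250) = 0.5000
Sum: 0.3750 + 0.5000 + 0.3750 + 0.5000 + 0.5000 = 2.250 bits.

2.250 bits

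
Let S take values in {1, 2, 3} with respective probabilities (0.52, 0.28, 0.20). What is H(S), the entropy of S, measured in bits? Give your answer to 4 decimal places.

1.4692 bits

H(S) = −Σ p·log₂ p.
  −(0.52)·log₂(0.52) = 0.49058
  −(0.28)·log₂(0.28) = 0.51422
  −(0.20)·log₂(0.20) = 0.46439
Sum: 0.49058 + 0.51422 + 0.46439 = 1.4692 bits.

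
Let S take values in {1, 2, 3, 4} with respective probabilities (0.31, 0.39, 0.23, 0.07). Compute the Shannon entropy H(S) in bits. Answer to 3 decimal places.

H(S) = −Σ p·log₂ p.
  −(0.31)·log₂(0.31) = 0.5238
  −(0.39)·log₂(0.39) = 0.5298
  −(0.23)·log₂(0.23) = 0.4877
  −(0.07)·log₂(0.07) = 0.2686
Sum: 0.5238 + 0.5298 + 0.4877 + 0.2686 = 1.810 bits.

1.810 bits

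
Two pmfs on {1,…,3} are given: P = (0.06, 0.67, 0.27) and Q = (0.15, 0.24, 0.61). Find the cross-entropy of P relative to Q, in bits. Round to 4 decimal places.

H(P,Q) = −Σ p·log₂ q.
  −0.06·log₂(0.15) = 0.16422
  −0.67·log₂(0.24) = 1.37946
  −0.27·log₂(0.61) = 0.19254
H(P,Q) = 1.7362 bits.

1.7362 bits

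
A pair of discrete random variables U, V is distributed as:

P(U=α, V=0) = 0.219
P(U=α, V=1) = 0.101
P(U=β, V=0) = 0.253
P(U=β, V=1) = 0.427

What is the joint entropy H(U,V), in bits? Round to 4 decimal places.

H(U,V) = −Σ p(x,y)·log₂ p(x,y) over all 4 cells.
  cell (α,0): −0.219·log₂0.219 = 0.47983
  cell (α,1): −0.101·log₂0.101 = 0.33406
  cell (β,0): −0.253·log₂0.253 = 0.50165
  cell (β,1): −0.427·log₂0.427 = 0.52422
Sum = 1.8398 bits.

1.8398 bits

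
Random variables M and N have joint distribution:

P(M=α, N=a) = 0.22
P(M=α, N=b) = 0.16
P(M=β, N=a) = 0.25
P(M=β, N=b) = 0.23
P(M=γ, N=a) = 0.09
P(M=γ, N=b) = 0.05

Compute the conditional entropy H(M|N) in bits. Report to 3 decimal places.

1.430 bits

Marginals: p(M) = (0.3800, 0.4800, 0.1400), p(N) = (0.5600, 0.4400).
H(M|N) = Σ p(N) · H(M|N=·).
  N=a: p=0.5600, H(M|N=a) = 1.4728
  N=b: p=0.4400, H(M|N=b) = 1.3764
Weighted sum = 1.430 bits.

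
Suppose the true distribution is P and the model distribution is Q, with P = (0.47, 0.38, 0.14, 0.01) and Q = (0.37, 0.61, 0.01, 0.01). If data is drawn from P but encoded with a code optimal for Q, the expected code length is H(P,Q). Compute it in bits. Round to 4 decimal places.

1.9417 bits

H(P,Q) = −Σ p·log₂ q.
  −0.47·log₂(0.37) = 0.67417
  −0.38·log₂(0.61) = 0.27099
  −0.14·log₂(0.01) = 0.93014
  −0.01·log₂(0.01) = 0.06644
H(P,Q) = 1.9417 bits.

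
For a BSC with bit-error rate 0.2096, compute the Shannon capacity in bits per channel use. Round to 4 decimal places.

Binary symmetric channel: C = 1 − h₂(ε) where h₂ is the binary entropy function.
h₂(0.2096) = −0.2096·log₂0.2096 − 0.7904·log₂0.7904 = 0.7407.
C = 1 − 0.7407 = 0.2593 bits per channel use.

0.2593 bits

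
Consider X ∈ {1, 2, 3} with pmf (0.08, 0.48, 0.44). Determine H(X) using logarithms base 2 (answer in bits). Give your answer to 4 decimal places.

1.3209 bits

H(X) = −Σ p·log₂ p.
  −(0.08)·log₂(0.08) = 0.29151
  −(0.48)·log₂(0.48) = 0.50827
  −(0.44)·log₂(0.44) = 0.52115
Sum: 0.29151 + 0.50827 + 0.52115 = 1.3209 bits.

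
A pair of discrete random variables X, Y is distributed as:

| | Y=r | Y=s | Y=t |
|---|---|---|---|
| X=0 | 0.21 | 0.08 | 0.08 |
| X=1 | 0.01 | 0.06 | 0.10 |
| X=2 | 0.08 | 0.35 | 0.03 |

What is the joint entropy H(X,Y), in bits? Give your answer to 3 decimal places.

2.671 bits

H(X,Y) = −Σ p(x,y)·log₂ p(x,y) over all 9 cells.
  cell (0,r): −0.21·log₂0.21 = 0.4728
  cell (0,s): −0.08·log₂0.08 = 0.2915
  cell (0,t): −0.08·log₂0.08 = 0.2915
  cell (1,r): −0.01·log₂0.01 = 0.0664
  cell (1,s): −0.06·log₂0.06 = 0.2435
  cell (1,t): −0.10·log₂0.10 = 0.3322
  cell (2,r): −0.08·log₂0.08 = 0.2915
  cell (2,s): −0.35·log₂0.35 = 0.5301
  cell (2,t): −0.03·log₂0.03 = 0.1518
Sum = 2.671 bits.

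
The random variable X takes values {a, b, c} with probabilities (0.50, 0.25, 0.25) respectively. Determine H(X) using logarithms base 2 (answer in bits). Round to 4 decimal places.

H(X) = −Σ p·log₂ p.
  −(0.50)·log₂(0.50) = 0.50000
  −(0.25)·log₂(0.25) = 0.50000
  −(0.25)·log₂(0.25) = 0.50000
Sum: 0.50000 + 0.50000 + 0.50000 = 1.5000 bits.

1.5000 bits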